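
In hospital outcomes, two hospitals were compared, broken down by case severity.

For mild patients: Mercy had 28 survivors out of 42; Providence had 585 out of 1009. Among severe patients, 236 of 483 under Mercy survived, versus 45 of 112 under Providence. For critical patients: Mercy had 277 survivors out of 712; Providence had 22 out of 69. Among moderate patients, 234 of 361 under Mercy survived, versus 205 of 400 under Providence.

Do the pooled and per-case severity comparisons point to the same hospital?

No

Mild: Mercy 28/42 = 66.7%, Providence 585/1009 = 58.0% → Mercy
Severe: Mercy 236/483 = 48.9%, Providence 45/112 = 40.2% → Mercy
Critical: Mercy 277/712 = 38.9%, Providence 22/69 = 31.9% → Mercy
Moderate: Mercy 234/361 = 64.8%, Providence 205/400 = 51.2% → Mercy
Overall: Mercy 775/1598 = 48.5%, Providence 857/1590 = 53.9% → Providence
Mercy wins each case group but Providence wins overall — the comparison reverses. Mercy's patients skew toward critical, which has a lower base rate.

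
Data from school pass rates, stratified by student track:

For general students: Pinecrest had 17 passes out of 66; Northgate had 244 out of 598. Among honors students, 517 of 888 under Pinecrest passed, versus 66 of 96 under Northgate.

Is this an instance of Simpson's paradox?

Yes

General: Pinecrest 17/66 = 25.8%, Northgate 244/598 = 40.8% → Northgate
Honors: Pinecrest 517/888 = 58.2%, Northgate 66/96 = 68.8% → Northgate
Overall: Pinecrest 534/954 = 56.0%, Northgate 310/694 = 44.7% → Pinecrest
Northgate wins each student group but Pinecrest wins overall — the comparison reverses. Northgate's students skew toward general, which has a lower base rate.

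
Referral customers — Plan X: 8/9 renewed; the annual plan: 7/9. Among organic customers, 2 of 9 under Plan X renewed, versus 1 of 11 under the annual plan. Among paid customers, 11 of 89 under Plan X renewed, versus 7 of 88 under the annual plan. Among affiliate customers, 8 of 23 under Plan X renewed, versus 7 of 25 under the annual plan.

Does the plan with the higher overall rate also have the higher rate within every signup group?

Yes

Referral: Plan X 8/9 = 88.9%, the annual plan 7/9 = 77.8% → Plan X
Organic: Plan X 2/9 = 22.2%, the annual plan 1/11 = 9.1% → Plan X
Paid: Plan X 11/89 = 12.4%, the annual plan 7/88 = 8.0% → Plan X
Affiliate: Plan X 8/23 = 34.8%, the annual plan 7/25 = 28.0% → Plan X
Overall: Plan X 29/130 = 22.3%, the annual plan 22/133 = 16.5% → Plan X
Plan X wins overall and in every signup group — no reversal.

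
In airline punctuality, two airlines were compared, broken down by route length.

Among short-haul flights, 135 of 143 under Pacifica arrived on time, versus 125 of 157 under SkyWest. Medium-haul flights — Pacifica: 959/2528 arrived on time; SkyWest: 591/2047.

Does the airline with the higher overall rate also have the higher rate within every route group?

Yes

Short-haul: Pacifica 135/143 = 94.4%, SkyWest 125/157 = 79.6% → Pacifica
Medium-haul: Pacifica 959/2528 = 37.9%, SkyWest 591/2047 = 28.9% → Pacifica
Overall: Pacifica 1094/2671 = 41.0%, SkyWest 716/2204 = 32.5% → Pacifica
Pacifica wins overall and in every route group — no reversal.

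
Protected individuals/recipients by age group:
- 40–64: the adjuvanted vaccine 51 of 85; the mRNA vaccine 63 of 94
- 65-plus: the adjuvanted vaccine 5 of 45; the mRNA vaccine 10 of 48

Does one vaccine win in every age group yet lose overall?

No

40–64: the adjuvanted vaccine 51/85 = 60.0%, the mRNA vaccine 63/94 = 67.0% → the mRNA vaccine
65-plus: the adjuvanted vaccine 5/45 = 11.1%, the mRNA vaccine 10/48 = 20.8% → the mRNA vaccine
Overall: the adjuvanted vaccine 56/130 = 43.1%, the mRNA vaccine 73/142 = 51.4% → the mRNA vaccine
The mRNA vaccine wins overall and in every age group — no reversal.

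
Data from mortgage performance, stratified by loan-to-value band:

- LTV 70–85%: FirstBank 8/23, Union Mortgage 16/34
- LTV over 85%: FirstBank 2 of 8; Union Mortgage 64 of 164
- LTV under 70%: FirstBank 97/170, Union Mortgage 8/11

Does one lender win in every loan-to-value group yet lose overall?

LTV 70–85%: FirstBank 8/23 = 34.8%, Union Mortgage 16/34 = 47.1% → Union Mortgage
LTV over 85%: FirstBank 2/8 = 25.0%, Union Mortgage 64/164 = 39.0% → Union Mortgage
LTV under 70%: FirstBank 97/170 = 57.1%, Union Mortgage 8/11 = 72.7% → Union Mortgage
Overall: FirstBank 107/201 = 53.2%, Union Mortgage 88/209 = 42.1% → FirstBank
Union Mortgage wins each loan-to-value group but FirstBank wins overall — the comparison reverses. Union Mortgage's loans skew toward LTV over 85%, which has a lower base rate.

Yes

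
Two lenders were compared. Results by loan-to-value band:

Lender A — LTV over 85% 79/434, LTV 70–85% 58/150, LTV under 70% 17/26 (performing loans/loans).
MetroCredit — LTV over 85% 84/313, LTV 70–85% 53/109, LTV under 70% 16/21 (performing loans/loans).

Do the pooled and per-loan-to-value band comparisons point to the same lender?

LTV over 85%: Lender A 79/434 = 18.2%, MetroCredit 84/313 = 26.8% → MetroCredit
LTV 70–85%: Lender A 58/150 = 38.7%, MetroCredit 53/109 = 48.6% → MetroCredit
LTV under 70%: Lender A 17/26 = 65.4%, MetroCredit 16/21 = 76.2% → MetroCredit
Overall: Lender A 154/610 = 25.2%, MetroCredit 153/443 = 34.5% → MetroCredit
MetroCredit wins overall and in every loan-to-value group — no reversal.

Yes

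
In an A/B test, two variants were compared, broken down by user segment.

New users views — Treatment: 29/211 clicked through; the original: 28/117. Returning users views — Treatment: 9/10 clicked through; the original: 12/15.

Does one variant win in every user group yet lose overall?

New users: Treatment 29/211 = 13.7%, the original 28/117 = 23.9% → the original
Returning users: Treatment 9/10 = 90.0%, the original 12/15 = 80.0% → Treatment
Overall: Treatment 38/221 = 17.2%, the original 40/132 = 30.3% → the original
Neither sweeps: Treatment wins 1 of 2 groups, the original wins 1. The original wins overall but not every group — no Simpson reversal.

No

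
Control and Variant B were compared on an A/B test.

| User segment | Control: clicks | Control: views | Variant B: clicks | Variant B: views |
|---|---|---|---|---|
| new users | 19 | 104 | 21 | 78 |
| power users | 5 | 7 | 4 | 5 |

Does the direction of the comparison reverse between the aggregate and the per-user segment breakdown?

New users: Control 19/104 = 18.3%, Variant B 21/78 = 26.9% → Variant B
Power users: Control 5/7 = 71.4%, Variant B 4/5 = 80.0% → Variant B
Overall: Control 24/111 = 21.6%, Variant B 25/83 = 30.1% → Variant B
Variant B wins overall and in every user group — no reversal.

No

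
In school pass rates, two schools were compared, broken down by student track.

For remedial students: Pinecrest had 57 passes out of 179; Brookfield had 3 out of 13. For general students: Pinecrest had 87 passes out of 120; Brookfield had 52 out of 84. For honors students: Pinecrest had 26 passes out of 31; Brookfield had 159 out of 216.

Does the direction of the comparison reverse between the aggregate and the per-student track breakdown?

Remedial: Pinecrest 57/179 = 31.8%, Brookfield 3/13 = 23.1% → Pinecrest
General: Pinecrest 87/120 = 72.5%, Brookfield 52/84 = 61.9% → Pinecrest
Honors: Pinecrest 26/31 = 83.9%, Brookfield 159/216 = 73.6% → Pinecrest
Overall: Pinecrest 170/330 = 51.5%, Brookfield 214/313 = 68.4% → Brookfield
Pinecrest wins each student group but Brookfield wins overall — the comparison reverses. Pinecrest's students skew toward remedial, which has a lower base rate.

Yes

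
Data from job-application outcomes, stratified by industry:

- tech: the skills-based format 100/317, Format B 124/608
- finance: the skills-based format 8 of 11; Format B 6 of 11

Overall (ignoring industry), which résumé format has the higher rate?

Tech: the skills-based format 100/317 = 31.5%, Format B 124/608 = 20.4% → the skills-based format
Finance: the skills-based format 8/11 = 72.7%, Format B 6/11 = 54.5% → the skills-based format
Overall: the skills-based format 108/328 = 32.9%, Format B 130/619 = 21.0% → the skills-based format

the skills-based format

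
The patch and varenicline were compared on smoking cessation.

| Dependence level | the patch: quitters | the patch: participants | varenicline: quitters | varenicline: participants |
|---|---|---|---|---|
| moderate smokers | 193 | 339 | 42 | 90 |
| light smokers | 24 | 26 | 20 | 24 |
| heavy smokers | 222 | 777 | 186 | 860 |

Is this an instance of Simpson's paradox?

No

Moderate smokers: the patch 193/339 = 56.9%, varenicline 42/90 = 46.7% → the patch
Light smokers: the patch 24/26 = 92.3%, varenicline 20/24 = 83.3% → the patch
Heavy smokers: the patch 222/777 = 28.6%, varenicline 186/860 = 21.6% → the patch
Overall: the patch 439/1142 = 38.4%, varenicline 248/974 = 25.5% → the patch
The patch wins overall and in every dependence group — no reversal.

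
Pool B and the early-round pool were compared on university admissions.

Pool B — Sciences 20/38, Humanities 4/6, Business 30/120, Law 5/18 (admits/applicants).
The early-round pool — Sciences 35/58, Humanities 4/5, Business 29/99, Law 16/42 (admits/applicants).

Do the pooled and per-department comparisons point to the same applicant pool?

Sciences: Pool B 20/38 = 52.6%, the early-round pool 35/58 = 60.3% → the early-round pool
Humanities: Pool B 4/6 = 66.7%, the early-round pool 4/5 = 80.0% → the early-round pool
Business: Pool B 30/120 = 25.0%, the early-round pool 29/99 = 29.3% → the early-round pool
Law: Pool B 5/18 = 27.8%, the early-round pool 16/42 = 38.1% → the early-round pool
Overall: Pool B 59/182 = 32.4%, the early-round pool 84/204 = 41.2% → the early-round pool
The early-round pool wins overall and in every department group — no reversal.

Yes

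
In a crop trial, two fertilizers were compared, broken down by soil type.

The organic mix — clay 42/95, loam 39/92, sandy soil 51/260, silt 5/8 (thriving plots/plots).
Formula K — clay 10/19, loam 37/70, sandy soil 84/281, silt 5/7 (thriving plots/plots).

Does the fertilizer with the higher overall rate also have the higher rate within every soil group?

Yes

Clay: the organic mix 42/95 = 44.2%, Formula K 10/19 = 52.6% → Formula K
Loam: the organic mix 39/92 = 42.4%, Formula K 37/70 = 52.9% → Formula K
Sandy soil: the organic mix 51/260 = 19.6%, Formula K 84/281 = 29.9% → Formula K
Silt: the organic mix 5/8 = 62.5%, Formula K 5/7 = 71.4% → Formula K
Overall: the organic mix 137/455 = 30.1%, Formula K 136/377 = 36.1% → Formula K
Formula K wins overall and in every soil group — no reversal.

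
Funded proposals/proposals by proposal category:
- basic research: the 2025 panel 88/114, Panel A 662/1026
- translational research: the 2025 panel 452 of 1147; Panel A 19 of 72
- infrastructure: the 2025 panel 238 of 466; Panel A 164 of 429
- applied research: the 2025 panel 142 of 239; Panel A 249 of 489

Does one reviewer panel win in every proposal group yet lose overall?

Yes

Basic research: the 2025 panel 88/114 = 77.2%, Panel A 662/1026 = 64.5% → the 2025 panel
Translational research: the 2025 panel 452/1147 = 39.4%, Panel A 19/72 = 26.4% → the 2025 panel
Infrastructure: the 2025 panel 238/466 = 51.1%, Panel A 164/429 = 38.2% → the 2025 panel
Applied research: the 2025 panel 142/239 = 59.4%, Panel A 249/489 = 50.9% → the 2025 panel
Overall: the 2025 panel 920/1966 = 46.8%, Panel A 1094/2016 = 54.3% → Panel A
The 2025 panel wins each proposal group but Panel A wins overall — the comparison reverses. The 2025 panel's proposals skew toward translational research, which has a lower base rate.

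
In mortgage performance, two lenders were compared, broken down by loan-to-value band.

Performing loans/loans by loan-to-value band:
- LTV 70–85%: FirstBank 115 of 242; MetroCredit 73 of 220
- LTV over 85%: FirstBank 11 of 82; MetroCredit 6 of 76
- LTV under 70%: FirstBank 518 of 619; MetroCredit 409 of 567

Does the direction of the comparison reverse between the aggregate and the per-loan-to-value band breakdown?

No

LTV 70–85%: FirstBank 115/242 = 47.5%, MetroCredit 73/220 = 33.2% → FirstBank
LTV over 85%: FirstBank 11/82 = 13.4%, MetroCredit 6/76 = 7.9% → FirstBank
LTV under 70%: FirstBank 518/619 = 83.7%, MetroCredit 409/567 = 72.1% → FirstBank
Overall: FirstBank 644/943 = 68.3%, MetroCredit 488/863 = 56.5% → FirstBank
FirstBank wins overall and in every loan-to-value group — no reversal.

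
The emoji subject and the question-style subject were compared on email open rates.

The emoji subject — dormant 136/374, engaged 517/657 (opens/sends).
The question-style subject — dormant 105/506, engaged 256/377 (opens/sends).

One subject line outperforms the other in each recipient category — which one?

Dormant: the emoji subject 136/374 = 36.4%, the question-style subject 105/506 = 20.8% → the emoji subject
Engaged: the emoji subject 517/657 = 78.7%, the question-style subject 256/377 = 67.9% → the emoji subject
The emoji subject has the higher rate in both groups.

the emoji subject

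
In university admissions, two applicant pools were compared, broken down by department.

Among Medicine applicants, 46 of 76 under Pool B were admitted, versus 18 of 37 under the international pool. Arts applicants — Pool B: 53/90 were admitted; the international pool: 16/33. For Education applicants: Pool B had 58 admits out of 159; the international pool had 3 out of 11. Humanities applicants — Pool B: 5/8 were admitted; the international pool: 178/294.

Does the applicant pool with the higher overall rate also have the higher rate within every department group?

Medicine: Pool B 46/76 = 60.5%, the international pool 18/37 = 48.6% → Pool B
Arts: Pool B 53/90 = 58.9%, the international pool 16/33 = 48.5% → Pool B
Education: Pool B 58/159 = 36.5%, the international pool 3/11 = 27.3% → Pool B
Humanities: Pool B 5/8 = 62.5%, the international pool 178/294 = 60.5% → Pool B
Overall: Pool B 162/333 = 48.6%, the international pool 215/375 = 57.3% → the international pool
Pool B wins each department group but the international pool wins overall — the comparison reverses. Pool B's applicants skew toward Education, which has a lower base rate.

No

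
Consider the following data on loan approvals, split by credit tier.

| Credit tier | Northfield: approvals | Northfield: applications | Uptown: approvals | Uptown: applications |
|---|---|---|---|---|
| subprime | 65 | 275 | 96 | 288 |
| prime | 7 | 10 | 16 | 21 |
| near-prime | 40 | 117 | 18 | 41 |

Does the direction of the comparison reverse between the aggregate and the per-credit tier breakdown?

Subprime: Northfield 65/275 = 23.6%, Uptown 96/288 = 33.3% → Uptown
Prime: Northfield 7/10 = 70.0%, Uptown 16/21 = 76.2% → Uptown
Near-prime: Northfield 40/117 = 34.2%, Uptown 18/41 = 43.9% → Uptown
Overall: Northfield 112/402 = 27.9%, Uptown 130/350 = 37.1% → Uptown
Uptown wins overall and in every credit group — no reversal.

No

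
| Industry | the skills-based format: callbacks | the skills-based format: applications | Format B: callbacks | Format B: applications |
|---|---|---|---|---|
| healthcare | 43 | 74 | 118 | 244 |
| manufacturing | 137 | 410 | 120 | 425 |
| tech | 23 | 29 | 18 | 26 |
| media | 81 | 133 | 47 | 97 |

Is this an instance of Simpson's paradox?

No

Healthcare: the skills-based format 43/74 = 58.1%, Format B 118/244 = 48.4% → the skills-based format
Manufacturing: the skills-based format 137/410 = 33.4%, Format B 120/425 = 28.2% → the skills-based format
Tech: the skills-based format 23/29 = 79.3%, Format B 18/26 = 69.2% → the skills-based format
Media: the skills-based format 81/133 = 60.9%, Format B 47/97 = 48.5% → the skills-based format
Overall: the skills-based format 284/646 = 44.0%, Format B 303/792 = 38.3% → the skills-based format
The skills-based format wins overall and in every industry group — no reversal.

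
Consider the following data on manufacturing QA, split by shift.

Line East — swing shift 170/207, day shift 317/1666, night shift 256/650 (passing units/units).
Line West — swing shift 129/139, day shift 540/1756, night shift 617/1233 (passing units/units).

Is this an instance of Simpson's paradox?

No

Swing shift: Line East 170/207 = 82.1%, Line West 129/139 = 92.8% → Line West
Day shift: Line East 317/1666 = 19.0%, Line West 540/1756 = 30.8% → Line West
Night shift: Line East 256/650 = 39.4%, Line West 617/1233 = 50.0% → Line West
Overall: Line East 743/2523 = 29.4%, Line West 1286/3128 = 41.1% → Line West
Line West wins overall and in every shift group — no reversal.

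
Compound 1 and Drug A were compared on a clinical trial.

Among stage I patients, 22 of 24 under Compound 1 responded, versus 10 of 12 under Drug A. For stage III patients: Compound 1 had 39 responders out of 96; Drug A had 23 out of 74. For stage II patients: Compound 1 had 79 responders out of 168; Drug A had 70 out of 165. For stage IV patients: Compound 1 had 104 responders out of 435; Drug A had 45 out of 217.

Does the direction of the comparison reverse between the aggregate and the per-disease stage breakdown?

Stage I: Compound 1 22/24 = 91.7%, Drug A 10/12 = 83.3% → Compound 1
Stage III: Compound 1 39/96 = 40.6%, Drug A 23/74 = 31.1% → Compound 1
Stage II: Compound 1 79/168 = 47.0%, Drug A 70/165 = 42.4% → Compound 1
Stage IV: Compound 1 104/435 = 23.9%, Drug A 45/217 = 20.7% → Compound 1
Overall: Compound 1 244/723 = 33.7%, Drug A 148/468 = 31.6% → Compound 1
Compound 1 wins overall and in every disease group — no reversal.

No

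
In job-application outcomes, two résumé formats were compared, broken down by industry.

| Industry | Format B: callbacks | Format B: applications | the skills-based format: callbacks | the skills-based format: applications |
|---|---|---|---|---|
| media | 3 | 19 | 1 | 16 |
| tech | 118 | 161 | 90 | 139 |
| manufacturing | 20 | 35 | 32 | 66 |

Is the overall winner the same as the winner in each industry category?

Media: Format B 3/19 = 15.8%, the skills-based format 1/16 = 6.2% → Format B
Tech: Format B 118/161 = 73.3%, the skills-based format 90/139 = 64.7% → Format B
Manufacturing: Format B 20/35 = 57.1%, the skills-based format 32/66 = 48.5% → Format B
Overall: Format B 141/215 = 65.6%, the skills-based format 123/221 = 55.7% → Format B
Format B wins overall and in every industry group — no reversal.

Yes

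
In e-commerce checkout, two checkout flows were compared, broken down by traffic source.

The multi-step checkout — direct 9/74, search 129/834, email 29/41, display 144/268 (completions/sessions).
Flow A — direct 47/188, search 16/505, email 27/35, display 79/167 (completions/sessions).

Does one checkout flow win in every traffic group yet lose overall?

No

Direct: the multi-step checkout 9/74 = 12.2%, Flow A 47/188 = 25.0% → Flow A
Search: the multi-step checkout 129/834 = 15.5%, Flow A 16/505 = 3.2% → the multi-step checkout
Email: the multi-step checkout 29/41 = 70.7%, Flow A 27/35 = 77.1% → Flow A
Display: the multi-step checkout 144/268 = 53.7%, Flow A 79/167 = 47.3% → the multi-step checkout
Overall: the multi-step checkout 311/1217 = 25.6%, Flow A 169/895 = 18.9% → the multi-step checkout
Neither sweeps: the multi-step checkout wins 2 of 4 groups, Flow A wins 2. The multi-step checkout wins overall but not every group — no Simpson reversal.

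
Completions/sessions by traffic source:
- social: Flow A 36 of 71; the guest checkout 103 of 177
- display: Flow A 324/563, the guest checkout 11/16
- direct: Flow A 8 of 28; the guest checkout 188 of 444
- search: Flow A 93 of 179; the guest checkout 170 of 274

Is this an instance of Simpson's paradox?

Yes

Social: Flow A 36/71 = 50.7%, the guest checkout 103/177 = 58.2% → the guest checkout
Display: Flow A 324/563 = 57.5%, the guest checkout 11/16 = 68.8% → the guest checkout
Direct: Flow A 8/28 = 28.6%, the guest checkout 188/444 = 42.3% → the guest checkout
Search: Flow A 93/179 = 52.0%, the guest checkout 170/274 = 62.0% → the guest checkout
Overall: Flow A 461/841 = 54.8%, the guest checkout 472/911 = 51.8% → Flow A
The guest checkout wins each traffic group but Flow A wins overall — the comparison reverses. The guest checkout's sessions skew toward direct, which has a lower base rate.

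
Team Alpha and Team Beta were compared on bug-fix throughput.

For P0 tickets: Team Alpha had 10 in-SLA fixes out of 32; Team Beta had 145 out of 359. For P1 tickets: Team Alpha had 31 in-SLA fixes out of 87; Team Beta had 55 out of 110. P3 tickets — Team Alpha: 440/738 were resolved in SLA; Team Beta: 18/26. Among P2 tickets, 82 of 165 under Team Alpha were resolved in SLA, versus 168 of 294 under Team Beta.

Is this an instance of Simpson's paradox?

Yes

P0: Team Alpha 10/32 = 31.2%, Team Beta 145/359 = 40.4% → Team Beta
P1: Team Alpha 31/87 = 35.6%, Team Beta 55/110 = 50.0% → Team Beta
P3: Team Alpha 440/738 = 59.6%, Team Beta 18/26 = 69.2% → Team Beta
P2: Team Alpha 82/165 = 49.7%, Team Beta 168/294 = 57.1% → Team Beta
Overall: Team Alpha 563/1022 = 55.1%, Team Beta 386/789 = 48.9% → Team Alpha
Team Beta wins each ticket group but Team Alpha wins overall — the comparison reverses. Team Beta's tickets skew toward P0, which has a lower base rate.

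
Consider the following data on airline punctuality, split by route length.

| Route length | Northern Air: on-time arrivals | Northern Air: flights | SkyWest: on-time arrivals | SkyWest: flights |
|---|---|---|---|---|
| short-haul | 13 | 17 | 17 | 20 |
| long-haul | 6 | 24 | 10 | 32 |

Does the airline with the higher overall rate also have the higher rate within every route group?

Short-haul: Northern Air 13/17 = 76.5%, SkyWest 17/20 = 85.0% → SkyWest
Long-haul: Northern Air 6/24 = 25.0%, SkyWest 10/32 = 31.2% → SkyWest
Overall: Northern Air 19/41 = 46.3%, SkyWest 27/52 = 51.9% → SkyWest
SkyWest wins overall and in every route group — no reversal.

Yes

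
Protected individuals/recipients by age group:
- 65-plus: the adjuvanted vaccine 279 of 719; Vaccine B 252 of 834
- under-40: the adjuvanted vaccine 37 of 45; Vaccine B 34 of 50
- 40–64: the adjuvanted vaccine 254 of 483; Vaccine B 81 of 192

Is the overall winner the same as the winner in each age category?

65-plus: the adjuvanted vaccine 279/719 = 38.8%, Vaccine B 252/834 = 30.2% → the adjuvanted vaccine
Under-40: the adjuvanted vaccine 37/45 = 82.2%, Vaccine B 34/50 = 68.0% → the adjuvanted vaccine
40–64: the adjuvanted vaccine 254/483 = 52.6%, Vaccine B 81/192 = 42.2% → the adjuvanted vaccine
Overall: the adjuvanted vaccine 570/1247 = 45.7%, Vaccine B 367/1076 = 34.1% → the adjuvanted vaccine
The adjuvanted vaccine wins overall and in every age group — no reversal.

Yes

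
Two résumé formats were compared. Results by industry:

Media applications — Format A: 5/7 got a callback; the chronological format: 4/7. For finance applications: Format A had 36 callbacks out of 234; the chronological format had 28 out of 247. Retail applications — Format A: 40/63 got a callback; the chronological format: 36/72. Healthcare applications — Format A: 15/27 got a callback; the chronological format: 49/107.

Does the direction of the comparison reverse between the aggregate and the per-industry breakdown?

No

Media: Format A 5/7 = 71.4%, the chronological format 4/7 = 57.1% → Format A
Finance: Format A 36/234 = 15.4%, the chronological format 28/247 = 11.3% → Format A
Retail: Format A 40/63 = 63.5%, the chronological format 36/72 = 50.0% → Format A
Healthcare: Format A 15/27 = 55.6%, the chronological format 49/107 = 45.8% → Format A
Overall: Format A 96/331 = 29.0%, the chronological format 117/433 = 27.0% → Format A
Format A wins overall and in every industry group — no reversal.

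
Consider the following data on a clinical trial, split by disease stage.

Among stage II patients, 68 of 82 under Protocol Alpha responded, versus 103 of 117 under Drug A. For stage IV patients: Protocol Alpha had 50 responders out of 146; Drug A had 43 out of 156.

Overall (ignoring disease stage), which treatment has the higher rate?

Drug A

Stage II: Protocol Alpha 68/82 = 82.9%, Drug A 103/117 = 88.0% → Drug A
Stage IV: Protocol Alpha 50/146 = 34.2%, Drug A 43/156 = 27.6% → Protocol Alpha
Overall: Protocol Alpha 118/228 = 51.8%, Drug A 146/273 = 53.5% → Drug A
(Neither sweeps every disease group, but Drug A has the higher pooled rate.)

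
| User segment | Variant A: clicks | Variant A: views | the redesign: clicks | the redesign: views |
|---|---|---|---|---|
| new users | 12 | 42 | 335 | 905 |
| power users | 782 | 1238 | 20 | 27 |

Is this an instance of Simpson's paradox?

New users: Variant A 12/42 = 28.6%, the redesign 335/905 = 37.0% → the redesign
Power users: Variant A 782/1238 = 63.2%, the redesign 20/27 = 74.1% → the redesign
Overall: Variant A 794/1280 = 62.0%, the redesign 355/932 = 38.1% → Variant A
The redesign wins each user group but Variant A wins overall — the comparison reverses. The redesign's views skew toward new users, which has a lower base rate.

Yes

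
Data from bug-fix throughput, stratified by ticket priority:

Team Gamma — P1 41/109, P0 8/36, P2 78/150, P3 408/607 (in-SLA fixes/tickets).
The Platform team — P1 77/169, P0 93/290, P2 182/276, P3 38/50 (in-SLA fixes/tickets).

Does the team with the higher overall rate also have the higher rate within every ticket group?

No

P1: Team Gamma 41/109 = 37.6%, the Platform team 77/169 = 45.6% → the Platform team
P0: Team Gamma 8/36 = 22.2%, the Platform team 93/290 = 32.1% → the Platform team
P2: Team Gamma 78/150 = 52.0%, the Platform team 182/276 = 65.9% → the Platform team
P3: Team Gamma 408/607 = 67.2%, the Platform team 38/50 = 76.0% → the Platform team
Overall: Team Gamma 535/902 = 59.3%, the Platform team 390/785 = 49.7% → Team Gamma
The Platform team wins each ticket group but Team Gamma wins overall — the comparison reverses. The Platform team's tickets skew toward P0, which has a lower base rate.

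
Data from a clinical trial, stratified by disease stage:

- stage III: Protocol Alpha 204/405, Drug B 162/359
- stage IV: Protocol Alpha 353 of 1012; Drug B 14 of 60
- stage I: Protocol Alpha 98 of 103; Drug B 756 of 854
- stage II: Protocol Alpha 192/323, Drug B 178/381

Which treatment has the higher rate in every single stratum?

Stage III: Protocol Alpha 204/405 = 50.4%, Drug B 162/359 = 45.1% → Protocol Alpha
Stage IV: Protocol Alpha 353/1012 = 34.9%, Drug B 14/60 = 23.3% → Protocol Alpha
Stage I: Protocol Alpha 98/103 = 95.1%, Drug B 756/854 = 88.5% → Protocol Alpha
Stage II: Protocol Alpha 192/323 = 59.4%, Drug B 178/381 = 46.7% → Protocol Alpha
Protocol Alpha has the higher rate in all 4 groups.

Protocol Alpha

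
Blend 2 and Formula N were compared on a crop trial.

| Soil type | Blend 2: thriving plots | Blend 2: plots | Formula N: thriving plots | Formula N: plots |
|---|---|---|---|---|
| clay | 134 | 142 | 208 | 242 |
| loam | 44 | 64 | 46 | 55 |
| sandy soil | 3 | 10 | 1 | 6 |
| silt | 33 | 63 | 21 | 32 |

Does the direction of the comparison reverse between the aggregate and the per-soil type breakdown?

Clay: Blend 2 134/142 = 94.4%, Formula N 208/242 = 86.0% → Blend 2
Loam: Blend 2 44/64 = 68.8%, Formula N 46/55 = 83.6% → Formula N
Sandy soil: Blend 2 3/10 = 30.0%, Formula N 1/6 = 16.7% → Blend 2
Silt: Blend 2 33/63 = 52.4%, Formula N 21/32 = 65.6% → Formula N
Overall: Blend 2 214/279 = 76.7%, Formula N 276/335 = 82.4% → Formula N
Neither sweeps: Blend 2 wins 2 of 4 groups, Formula N wins 2. Formula N wins overall but not every group — no Simpson reversal.

No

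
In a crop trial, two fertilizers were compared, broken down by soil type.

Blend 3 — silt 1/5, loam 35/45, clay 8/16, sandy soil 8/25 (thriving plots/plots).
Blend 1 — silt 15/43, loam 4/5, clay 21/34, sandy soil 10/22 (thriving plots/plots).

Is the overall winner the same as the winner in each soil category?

Silt: Blend 3 1/5 = 20.0%, Blend 1 15/43 = 34.9% → Blend 1
Loam: Blend 3 35/45 = 77.8%, Blend 1 4/5 = 80.0% → Blend 1
Clay: Blend 3 8/16 = 50.0%, Blend 1 21/34 = 61.8% → Blend 1
Sandy soil: Blend 3 8/25 = 32.0%, Blend 1 10/22 = 45.5% → Blend 1
Overall: Blend 3 52/91 = 57.1%, Blend 1 50/104 = 48.1% → Blend 3
Blend 1 wins each soil group but Blend 3 wins overall — the comparison reverses. Blend 1's plots skew toward silt, which has a lower base rate.

No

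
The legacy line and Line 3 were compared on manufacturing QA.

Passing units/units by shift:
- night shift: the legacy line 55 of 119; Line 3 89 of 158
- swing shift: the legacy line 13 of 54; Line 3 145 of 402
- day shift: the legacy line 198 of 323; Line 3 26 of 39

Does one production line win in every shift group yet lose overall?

Yes

Night shift: the legacy line 55/119 = 46.2%, Line 3 89/158 = 56.3% → Line 3
Swing shift: the legacy line 13/54 = 24.1%, Line 3 145/402 = 36.1% → Line 3
Day shift: the legacy line 198/323 = 61.3%, Line 3 26/39 = 66.7% → Line 3
Overall: the legacy line 266/496 = 53.6%, Line 3 260/599 = 43.4% → the legacy line
Line 3 wins each shift group but the legacy line wins overall — the comparison reverses. Line 3's units skew toward swing shift, which has a lower base rate.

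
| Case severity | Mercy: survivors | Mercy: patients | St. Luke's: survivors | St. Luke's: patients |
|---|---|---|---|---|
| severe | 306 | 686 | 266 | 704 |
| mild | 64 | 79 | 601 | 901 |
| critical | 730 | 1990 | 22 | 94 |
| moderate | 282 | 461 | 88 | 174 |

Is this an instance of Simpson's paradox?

Yes

Severe: Mercy 306/686 = 44.6%, St. Luke's 266/704 = 37.8% → Mercy
Mild: Mercy 64/79 = 81.0%, St. Luke's 601/901 = 66.7% → Mercy
Critical: Mercy 730/1990 = 36.7%, St. Luke's 22/94 = 23.4% → Mercy
Moderate: Mercy 282/461 = 61.2%, St. Luke's 88/174 = 50.6% → Mercy
Overall: Mercy 1382/3216 = 43.0%, St. Luke's 977/1873 = 52.2% → St. Luke's
Mercy wins each case group but St. Luke's wins overall — the comparison reverses. Mercy's patients skew toward critical, which has a lower base rate.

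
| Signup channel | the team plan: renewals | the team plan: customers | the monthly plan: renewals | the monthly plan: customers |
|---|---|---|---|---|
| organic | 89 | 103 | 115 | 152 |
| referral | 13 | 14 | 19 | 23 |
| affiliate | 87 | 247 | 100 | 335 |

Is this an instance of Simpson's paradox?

No

Organic: the team plan 89/103 = 86.4%, the monthly plan 115/152 = 75.7% → the team plan
Referral: the team plan 13/14 = 92.9%, the monthly plan 19/23 = 82.6% → the team plan
Affiliate: the team plan 87/247 = 35.2%, the monthly plan 100/335 = 29.9% → the team plan
Overall: the team plan 189/364 = 51.9%, the monthly plan 234/510 = 45.9% → the team plan
The team plan wins overall and in every signup group — no reversal.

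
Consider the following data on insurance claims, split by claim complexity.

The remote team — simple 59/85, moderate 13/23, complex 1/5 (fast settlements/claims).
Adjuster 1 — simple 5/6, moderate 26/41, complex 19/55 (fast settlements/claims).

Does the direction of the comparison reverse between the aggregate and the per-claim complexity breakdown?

Simple: the remote team 59/85 = 69.4%, Adjuster 1 5/6 = 83.3% → Adjuster 1
Moderate: the remote team 13/23 = 56.5%, Adjuster 1 26/41 = 63.4% → Adjuster 1
Complex: the remote team 1/5 = 20.0%, Adjuster 1 19/55 = 34.5% → Adjuster 1
Overall: the remote team 73/113 = 64.6%, Adjuster 1 50/102 = 49.0% → the remote team
Adjuster 1 wins each claim group but the remote team wins overall — the comparison reverses. Adjuster 1's claims skew toward complex, which has a lower base rate.

Yes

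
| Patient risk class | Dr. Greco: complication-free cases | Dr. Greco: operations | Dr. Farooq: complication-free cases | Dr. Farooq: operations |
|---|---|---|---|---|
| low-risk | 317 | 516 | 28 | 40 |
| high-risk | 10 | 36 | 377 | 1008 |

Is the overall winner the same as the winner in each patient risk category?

Low-risk: Dr. Greco 317/516 = 61.4%, Dr. Farooq 28/40 = 70.0% → Dr. Farooq
High-risk: Dr. Greco 10/36 = 27.8%, Dr. Farooq 377/1008 = 37.4% → Dr. Farooq
Overall: Dr. Greco 327/552 = 59.2%, Dr. Farooq 405/1048 = 38.6% → Dr. Greco
Dr. Farooq wins each patient risk group but Dr. Greco wins overall — the comparison reverses. Dr. Farooq's operations skew toward high-risk, which has a lower base rate.

No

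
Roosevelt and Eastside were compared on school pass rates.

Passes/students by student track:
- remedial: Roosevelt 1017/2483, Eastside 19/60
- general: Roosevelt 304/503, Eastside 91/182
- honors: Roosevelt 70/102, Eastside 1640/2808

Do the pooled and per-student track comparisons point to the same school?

Remedial: Roosevelt 1017/2483 = 41.0%, Eastside 19/60 = 31.7% → Roosevelt
General: Roosevelt 304/503 = 60.4%, Eastside 91/182 = 50.0% → Roosevelt
Honors: Roosevelt 70/102 = 68.6%, Eastside 1640/2808 = 58.4% → Roosevelt
Overall: Roosevelt 1391/3088 = 45.0%, Eastside 1750/3050 = 57.4% → Eastside
Roosevelt wins each student group but Eastside wins overall — the comparison reverses. Roosevelt's students skew toward remedial, which has a lower base rate.

No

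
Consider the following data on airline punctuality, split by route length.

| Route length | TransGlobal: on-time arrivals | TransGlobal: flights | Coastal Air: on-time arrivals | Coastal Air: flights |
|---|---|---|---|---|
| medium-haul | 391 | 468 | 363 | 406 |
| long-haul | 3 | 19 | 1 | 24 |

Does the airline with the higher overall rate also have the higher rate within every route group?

No

Medium-haul: TransGlobal 391/468 = 83.5%, Coastal Air 363/406 = 89.4% → Coastal Air
Long-haul: TransGlobal 3/19 = 15.8%, Coastal Air 1/24 = 4.2% → TransGlobal
Overall: TransGlobal 394/487 = 80.9%, Coastal Air 364/430 = 84.7% → Coastal Air
Neither sweeps: TransGlobal wins 1 of 2 groups, Coastal Air wins 1. Coastal Air wins overall but not every group — no Simpson reversal.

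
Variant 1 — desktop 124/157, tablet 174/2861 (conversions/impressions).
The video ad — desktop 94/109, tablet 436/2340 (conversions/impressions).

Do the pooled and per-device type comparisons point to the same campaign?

Desktop: Variant 1 124/157 = 79.0%, the video ad 94/109 = 86.2% → the video ad
Tablet: Variant 1 174/2861 = 6.1%, the video ad 436/2340 = 18.6% → the video ad
Overall: Variant 1 298/3018 = 9.9%, the video ad 530/2449 = 21.6% → the video ad
The video ad wins overall and in every device group — no reversal.

Yes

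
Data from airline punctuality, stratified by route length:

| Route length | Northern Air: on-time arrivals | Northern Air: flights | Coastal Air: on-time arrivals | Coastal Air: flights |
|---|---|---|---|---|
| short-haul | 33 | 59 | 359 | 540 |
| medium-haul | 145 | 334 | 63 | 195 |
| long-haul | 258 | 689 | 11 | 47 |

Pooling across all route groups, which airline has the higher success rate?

Short-haul: Northern Air 33/59 = 55.9%, Coastal Air 359/540 = 66.5% → Coastal Air
Medium-haul: Northern Air 145/334 = 43.4%, Coastal Air 63/195 = 32.3% → Northern Air
Long-haul: Northern Air 258/689 = 37.4%, Coastal Air 11/47 = 23.4% → Northern Air
Overall: Northern Air 436/1082 = 40.3%, Coastal Air 433/782 = 55.4% → Coastal Air
(Neither sweeps every route group, but Coastal Air has the higher pooled rate.)

Coastal Air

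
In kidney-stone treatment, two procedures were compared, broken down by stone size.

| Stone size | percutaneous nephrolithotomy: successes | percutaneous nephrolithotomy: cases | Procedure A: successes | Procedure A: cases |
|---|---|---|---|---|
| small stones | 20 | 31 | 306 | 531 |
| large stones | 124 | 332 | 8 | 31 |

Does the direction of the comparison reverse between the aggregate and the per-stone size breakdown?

Yes

Small stones: percutaneous nephrolithotomy 20/31 = 64.5%, Procedure A 306/531 = 57.6% → percutaneous nephrolithotomy
Large stones: percutaneous nephrolithotomy 124/332 = 37.3%, Procedure A 8/31 = 25.8% → percutaneous nephrolithotomy
Overall: percutaneous nephrolithotomy 144/363 = 39.7%, Procedure A 314/562 = 55.9% → Procedure A
Percutaneous nephrolithotomy wins each stone group but Procedure A wins overall — the comparison reverses. Percutaneous nephrolithotomy's cases skew toward large stones, which has a lower base rate.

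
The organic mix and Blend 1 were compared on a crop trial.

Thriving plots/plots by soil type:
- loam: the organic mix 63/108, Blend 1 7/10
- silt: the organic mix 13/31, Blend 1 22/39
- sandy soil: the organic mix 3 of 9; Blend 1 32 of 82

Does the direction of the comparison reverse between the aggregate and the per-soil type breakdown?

Yes

Loam: the organic mix 63/108 = 58.3%, Blend 1 7/10 = 70.0% → Blend 1
Silt: the organic mix 13/31 = 41.9%, Blend 1 22/39 = 56.4% → Blend 1
Sandy soil: the organic mix 3/9 = 33.3%, Blend 1 32/82 = 39.0% → Blend 1
Overall: the organic mix 79/148 = 53.4%, Blend 1 61/131 = 46.6% → the organic mix
Blend 1 wins each soil group but the organic mix wins overall — the comparison reverses. Blend 1's plots skew toward sandy soil, which has a lower base rate.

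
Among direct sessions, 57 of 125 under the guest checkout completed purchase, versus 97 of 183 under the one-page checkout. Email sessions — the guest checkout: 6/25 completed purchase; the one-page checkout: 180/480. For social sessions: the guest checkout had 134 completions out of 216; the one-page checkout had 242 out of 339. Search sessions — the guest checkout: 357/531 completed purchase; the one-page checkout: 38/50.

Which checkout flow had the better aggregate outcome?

Direct: the guest checkout 57/125 = 45.6%, the one-page checkout 97/183 = 53.0% → the one-page checkout
Email: the guest checkout 6/25 = 24.0%, the one-page checkout 180/480 = 37.5% → the one-page checkout
Social: the guest checkout 134/216 = 62.0%, the one-page checkout 242/339 = 71.4% → the one-page checkout
Search: the guest checkout 357/531 = 67.2%, the one-page checkout 38/50 = 76.0% → the one-page checkout
Overall: the guest checkout 554/897 = 61.8%, the one-page checkout 557/1052 = 52.9% → the guest checkout
(The one-page checkout wins every traffic group but the guest checkout wins overall — the one-page checkout's sessions skew toward the low-rate email group.)

the guest checkout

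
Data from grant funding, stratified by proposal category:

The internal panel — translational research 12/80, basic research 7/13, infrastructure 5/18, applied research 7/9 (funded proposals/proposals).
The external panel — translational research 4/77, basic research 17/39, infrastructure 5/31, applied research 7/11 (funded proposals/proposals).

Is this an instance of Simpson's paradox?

No

Translational research: the internal panel 12/80 = 15.0%, the external panel 4/77 = 5.2% → the internal panel
Basic research: the internal panel 7/13 = 53.8%, the external panel 17/39 = 43.6% → the internal panel
Infrastructure: the internal panel 5/18 = 27.8%, the external panel 5/31 = 16.1% → the internal panel
Applied research: the internal panel 7/9 = 77.8%, the external panel 7/11 = 63.6% → the internal panel
Overall: the internal panel 31/120 = 25.8%, the external panel 33/158 = 20.9% → the internal panel
The internal panel wins overall and in every proposal group — no reversal.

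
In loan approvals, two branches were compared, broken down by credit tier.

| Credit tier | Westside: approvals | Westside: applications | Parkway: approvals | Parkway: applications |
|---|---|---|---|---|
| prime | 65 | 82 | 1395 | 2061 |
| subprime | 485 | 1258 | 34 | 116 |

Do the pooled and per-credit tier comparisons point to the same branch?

Prime: Westside 65/82 = 79.3%, Parkway 1395/2061 = 67.7% → Westside
Subprime: Westside 485/1258 = 38.6%, Parkway 34/116 = 29.3% → Westside
Overall: Westside 550/1340 = 41.0%, Parkway 1429/2177 = 65.6% → Parkway
Westside wins each credit group but Parkway wins overall — the comparison reverses. Westside's applications skew toward subprime, which has a lower base rate.

No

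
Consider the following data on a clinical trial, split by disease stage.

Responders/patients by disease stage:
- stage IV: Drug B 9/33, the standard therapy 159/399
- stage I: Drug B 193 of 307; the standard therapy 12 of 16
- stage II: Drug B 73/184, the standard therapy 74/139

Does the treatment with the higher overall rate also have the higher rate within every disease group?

No

Stage IV: Drug B 9/33 = 27.3%, the standard therapy 159/399 = 39.8% → the standard therapy
Stage I: Drug B 193/307 = 62.9%, the standard therapy 12/16 = 75.0% → the standard therapy
Stage II: Drug B 73/184 = 39.7%, the standard therapy 74/139 = 53.2% → the standard therapy
Overall: Drug B 275/524 = 52.5%, the standard therapy 245/554 = 44.2% → Drug B
The standard therapy wins each disease group but Drug B wins overall — the comparison reverses. The standard therapy's patients skew toward stage IV, which has a lower base rate.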